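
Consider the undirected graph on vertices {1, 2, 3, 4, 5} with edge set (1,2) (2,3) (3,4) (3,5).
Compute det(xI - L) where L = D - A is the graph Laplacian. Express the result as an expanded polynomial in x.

Reading degrees in the order [1, 2, 3, 4, 5] gives [1, 2, 3, 1, 1]; set D = diag(1, 2, 3, 1, 1) and form L = D - A. Computing det(xI - L) by cofactor expansion (or equivalently via sum-over-permutations) gives x^5 - 8x^4 + 20x^3 - 18x^2 + 5x. The coefficient of x^4 equals -trace(L) = -8, matching the sum of degrees.

x^5 - 8x^4 + 20x^3 - 18x^2 + 5x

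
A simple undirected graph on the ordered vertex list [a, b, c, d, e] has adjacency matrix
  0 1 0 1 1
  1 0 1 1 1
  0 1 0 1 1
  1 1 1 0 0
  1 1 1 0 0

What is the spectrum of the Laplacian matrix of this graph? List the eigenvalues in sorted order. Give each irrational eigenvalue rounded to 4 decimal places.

With the vertex order [a, b, c, d, e], the degrees are [3, 4, 3, 3, 3], giving D = diag(3, 4, 3, 3, 3) and L = D - A. Since every row of L sums to 0, the all-ones vector is in the kernel and 0 is an eigenvalue. The single zero eigenvalue shows the graph is connected. The largest eigenvalue, 5, is at most the vertex count 5. The eigenvalues sum to 16, which equals trace(L) = 2|E|.

[0, 3, 3, 5, 5]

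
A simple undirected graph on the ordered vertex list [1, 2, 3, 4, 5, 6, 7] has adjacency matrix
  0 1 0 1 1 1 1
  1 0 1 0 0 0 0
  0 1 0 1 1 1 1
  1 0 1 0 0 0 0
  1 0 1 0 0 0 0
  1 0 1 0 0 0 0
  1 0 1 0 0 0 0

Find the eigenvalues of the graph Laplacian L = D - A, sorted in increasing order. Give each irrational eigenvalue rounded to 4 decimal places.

[0, 2, 2, 2, 2, 5, 7]

Each diagonal entry of L is the vertex degree and each off-diagonal entry is -1 where an edge is present, 0 otherwise; in the order [1, 2, 3, 4, 5, 6, 7] the diagonal is [5, 2, 5, 2, 2, 2, 2]. Since every row of L sums to 0, the all-ones vector is in the kernel and 0 is an eigenvalue. There is one zero in the spectrum, matching the 1 component.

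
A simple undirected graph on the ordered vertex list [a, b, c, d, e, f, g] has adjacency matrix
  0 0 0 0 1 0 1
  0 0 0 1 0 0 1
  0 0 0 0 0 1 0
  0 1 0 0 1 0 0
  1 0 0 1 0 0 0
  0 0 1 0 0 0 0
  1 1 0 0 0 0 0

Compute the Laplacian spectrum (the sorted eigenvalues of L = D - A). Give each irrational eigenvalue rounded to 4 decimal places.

Reading degrees in the order [a, b, c, d, e, f, g] gives [2, 2, 1, 2, 2, 1, 2]; set D = diag(2, 2, 1, 2, 2, 1, 2) and form L = D - A. L is symmetric positive semidefinite, so every eigenvalue is real and nonnegative. The 2 zero eigenvalues correspond to the 2 connected components. There are 2 zeros in the spectrum, matching the 2 components.

[0, 0, 1.3820, 1.3820, 2, 3.6180, 3.6180]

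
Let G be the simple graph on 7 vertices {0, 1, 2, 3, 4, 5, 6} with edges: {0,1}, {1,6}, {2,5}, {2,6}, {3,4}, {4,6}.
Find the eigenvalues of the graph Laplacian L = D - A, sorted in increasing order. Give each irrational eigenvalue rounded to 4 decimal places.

Each diagonal entry of L is the vertex degree and each off-diagonal entry is -1 where an edge is present, 0 otherwise; in the order [0, 1, 2, 3, 4, 5, 6] the diagonal is [1, 2, 2, 1, 2, 1, 3]. L is symmetric positive semidefinite, so every eigenvalue is real and nonnegative. By the matrix-tree theorem the graph has (1/7) * product of the nonzero eigenvalues = 1 spanning tree. There is one zero in the spectrum, matching the 1 component.

[0, 0.3820, 0.3820, 1.5858, 2.6180, 2.6180, 4.4142]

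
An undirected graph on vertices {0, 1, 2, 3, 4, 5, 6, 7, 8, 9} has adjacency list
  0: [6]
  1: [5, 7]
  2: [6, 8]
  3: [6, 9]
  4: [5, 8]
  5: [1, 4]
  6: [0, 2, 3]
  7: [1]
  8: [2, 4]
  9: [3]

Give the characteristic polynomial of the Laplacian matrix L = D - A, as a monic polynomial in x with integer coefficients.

With the vertex order [0, 1, 2, 3, 4, 5, 6, 7, 8, 9], the degrees are [1, 2, 2, 2, 2, 2, 3, 1, 2, 1], giving D = diag(1, 2, 2, 2, 2, 2, 3, 1, 2, 1) and L = D - A. L has integer entries, so p(x) = det(xI - L) has integer coefficients. Expanding the determinant yields x^10 - 18x^9 + 135x^8 - 548x^7 + 1309x^6 - 1874x^5 + 1569x^4 - 716x^3 + 153x^2 - 10x. Since p(0) = det(-L) = 0, x divides p(x). There is one zero in the spectrum, matching the 1 component. The eigenvalues sum to 18, which equals trace(L) = 2|E|.

x^10 - 18x^9 + 135x^8 - 548x^7 + 1309x^6 - 1874x^5 + 1569x^4 - 716x^3 + 153x^2 - 10x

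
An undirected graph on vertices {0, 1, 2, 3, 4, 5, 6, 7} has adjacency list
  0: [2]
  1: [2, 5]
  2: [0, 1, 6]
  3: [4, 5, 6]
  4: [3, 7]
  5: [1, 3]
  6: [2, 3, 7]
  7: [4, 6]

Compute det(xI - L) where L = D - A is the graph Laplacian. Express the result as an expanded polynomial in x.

x^8 - 18x^7 + 131x^6 - 496x^5 + 1045x^4 - 1208x^3 + 696x^2 - 152x

With the vertex order [0, 1, 2, 3, 4, 5, 6, 7], the degrees are [1, 2, 3, 3, 2, 2, 3, 2], giving D = diag(1, 2, 3, 3, 2, 2, 3, 2) and L = D - A. L has integer entries, so p(x) = det(xI - L) has integer coefficients. Expanding the determinant yields x^8 - 18x^7 + 131x^6 - 496x^5 + 1045x^4 - 1208x^3 + 696x^2 - 152x. The coefficient of x^7 equals -trace(L) = -18, matching the sum of degrees.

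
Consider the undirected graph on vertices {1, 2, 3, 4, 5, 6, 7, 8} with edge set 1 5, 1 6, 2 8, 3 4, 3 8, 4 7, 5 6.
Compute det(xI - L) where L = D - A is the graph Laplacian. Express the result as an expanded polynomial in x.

Each diagonal entry of L is the vertex degree and each off-diagonal entry is -1 where an edge is present, 0 otherwise; in the order [1, 2, 3, 4, 5, 6, 7, 8] the diagonal is [2, 1, 2, 2, 2, 2, 1, 2]. L has integer entries, so p(x) = det(xI - L) has integer coefficients. Expanding the determinant yields x^8 - 14x^7 + 78x^6 - 218x^5 + 314x^4 - 210x^3 + 45x^2. The constant term is 0 because L is singular (the all-ones vector lies in its kernel). The largest eigenvalue, 3.6180, is at most the vertex count 8. The eigenvalues sum to 14, which equals trace(L) = 2|E|.

x^8 - 14x^7 + 78x^6 - 218x^5 + 314x^4 - 210x^3 + 45x^2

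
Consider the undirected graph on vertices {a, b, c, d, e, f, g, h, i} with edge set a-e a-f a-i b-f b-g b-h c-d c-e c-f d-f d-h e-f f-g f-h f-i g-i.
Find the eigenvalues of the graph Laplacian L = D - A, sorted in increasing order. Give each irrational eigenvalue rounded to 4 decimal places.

Each diagonal entry of L is the vertex degree and each off-diagonal entry is -1 where an edge is present, 0 otherwise; in the order [a, b, c, d, e, f, g, h, i] the diagonal is [3, 3, 3, 3, 3, 8, 3, 3, 3]. The multiplicity of 0 as a Laplacian eigenvalue equals the number of connected components. There is one zero in the spectrum, matching the 1 component.

[0, 1.5858, 1.5858, 3, 3, 4.4142, 4.4142, 5, 9]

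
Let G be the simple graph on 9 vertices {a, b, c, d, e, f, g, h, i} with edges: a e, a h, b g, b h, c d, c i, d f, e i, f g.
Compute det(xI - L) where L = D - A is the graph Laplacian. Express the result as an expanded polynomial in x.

x^9 - 18x^8 + 135x^7 - 546x^6 + 1287x^5 - 1782x^4 + 1386x^3 - 540x^2 + 81x

With the vertex order [a, b, c, d, e, f, g, h, i], the degrees are [2, 2, 2, 2, 2, 2, 2, 2, 2], giving D = diag(2, 2, 2, 2, 2, 2, 2, 2, 2) and L = D - A. L has integer entries, so p(x) = det(xI - L) has integer coefficients. Expanding the determinant yields x^9 - 18x^8 + 135x^7 - 546x^6 + 1287x^5 - 1782x^4 + 1386x^3 - 540x^2 + 81x. The coefficient of x^8 equals -trace(L) = -18, matching the sum of degrees. The largest eigenvalue, 3.8794, is at most the vertex count 9.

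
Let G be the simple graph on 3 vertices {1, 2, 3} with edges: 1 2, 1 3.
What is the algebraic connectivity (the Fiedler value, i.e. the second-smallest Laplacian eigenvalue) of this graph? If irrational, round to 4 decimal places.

Each diagonal entry of L is the vertex degree and each off-diagonal entry is -1 where an edge is present, 0 otherwise; in the order [1, 2, 3] the diagonal is [2, 1, 1]. Computing the eigenvalues of L and sorting gives [0, 1, 3]. The Fiedler value lambda_2 = 1 is strictly positive, so the graph is connected. The eigenvalues sum to 4, which equals trace(L) = 2|E|.

1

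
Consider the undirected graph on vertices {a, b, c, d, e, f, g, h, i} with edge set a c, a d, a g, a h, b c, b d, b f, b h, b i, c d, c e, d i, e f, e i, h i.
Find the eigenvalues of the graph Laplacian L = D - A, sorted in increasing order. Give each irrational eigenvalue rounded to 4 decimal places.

[0, 0.7562, 1.7108, 2.7756, 3.2446, 3.8833, 4.9151, 6.0387, 6.6758]

Reading degrees in the order [a, b, c, d, e, f, g, h, i] gives [4, 5, 4, 4, 3, 2, 1, 3, 4]; set D = diag(4, 5, 4, 4, 3, 2, 1, 3, 4) and form L = D - A. Diagonalising L (or applying a numerical eigensolver to the 9x9 matrix) gives the spectrum above. By the matrix-tree theorem the graph has (1/9) * product of the nonzero eigenvalues = 996 spanning trees.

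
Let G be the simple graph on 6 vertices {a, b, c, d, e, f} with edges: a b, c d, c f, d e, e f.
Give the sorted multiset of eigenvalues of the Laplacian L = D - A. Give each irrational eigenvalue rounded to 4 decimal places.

Reading degrees in the order [a, b, c, d, e, f] gives [1, 1, 2, 2, 2, 2]; set D = diag(1, 1, 2, 2, 2, 2) and form L = D - A. Since every row of L sums to 0, the all-ones vector is in the kernel and 0 is an eigenvalue. The 2 zero eigenvalues correspond to the 2 connected components. The largest eigenvalue, 4, is at most the vertex count 6.

[0, 0, 2, 2, 2, 4]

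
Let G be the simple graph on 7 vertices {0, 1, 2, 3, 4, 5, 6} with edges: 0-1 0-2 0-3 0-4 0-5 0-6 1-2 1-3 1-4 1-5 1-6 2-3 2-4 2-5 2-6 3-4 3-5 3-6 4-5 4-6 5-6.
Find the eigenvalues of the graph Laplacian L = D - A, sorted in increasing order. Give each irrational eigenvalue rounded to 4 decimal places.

[0, 7, 7, 7, 7, 7, 7]

Each diagonal entry of L is the vertex degree and each off-diagonal entry is -1 where an edge is present, 0 otherwise; in the order [0, 1, 2, 3, 4, 5, 6] the diagonal is [6, 6, 6, 6, 6, 6, 6]. The multiplicity of 0 as a Laplacian eigenvalue equals the number of connected components. The largest eigenvalue, 7, is at most the vertex count 7. There is one zero in the spectrum, matching the 1 component.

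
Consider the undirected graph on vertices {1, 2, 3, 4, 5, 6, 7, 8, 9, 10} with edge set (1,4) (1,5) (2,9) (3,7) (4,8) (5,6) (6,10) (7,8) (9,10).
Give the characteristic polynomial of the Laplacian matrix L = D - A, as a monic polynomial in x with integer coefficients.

Reading degrees in the order [1, 2, 3, 4, 5, 6, 7, 8, 9, 10] gives [2, 1, 1, 2, 2, 2, 2, 2, 2, 2]; set D = diag(2, 1, 1, 2, 2, 2, 2, 2, 2, 2) and form L = D - A. L has integer entries, so p(x) = det(xI - L) has integer coefficients. Expanding the determinant yields x^10 - 18x^9 + 136x^8 - 560x^7 + 1365x^6 - 2002x^5 + 1716x^4 - 792x^3 + 165x^2 - 10x. The constant term is 0 because L is singular (the all-ones vector lies in its kernel).

x^10 - 18x^9 + 136x^8 - 560x^7 + 1365x^6 - 2002x^5 + 1716x^4 - 792x^3 + 165x^2 - 10x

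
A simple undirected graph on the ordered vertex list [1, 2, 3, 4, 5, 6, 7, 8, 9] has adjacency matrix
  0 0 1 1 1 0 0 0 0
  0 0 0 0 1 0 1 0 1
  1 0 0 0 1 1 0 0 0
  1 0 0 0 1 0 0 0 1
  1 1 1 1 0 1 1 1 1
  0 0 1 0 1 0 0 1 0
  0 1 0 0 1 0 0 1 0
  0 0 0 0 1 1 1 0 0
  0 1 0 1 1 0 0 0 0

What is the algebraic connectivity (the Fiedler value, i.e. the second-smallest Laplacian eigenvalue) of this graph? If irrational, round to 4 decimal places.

Reading degrees in the order [1, 2, 3, 4, 5, 6, 7, 8, 9] gives [3, 3, 3, 3, 8, 3, 3, 3, 3]; set D = diag(3, 3, 3, 3, 8, 3, 3, 3, 3) and form L = D - A. The sorted Laplacian eigenvalues are [0, 1.5858, 1.5858, 3, 3, 4.4142, 4.4142, 5, 9]; the algebraic connectivity is the second entry, 1.5858. The eigenvalues sum to 32, which equals trace(L) = 2|E|.

1.5858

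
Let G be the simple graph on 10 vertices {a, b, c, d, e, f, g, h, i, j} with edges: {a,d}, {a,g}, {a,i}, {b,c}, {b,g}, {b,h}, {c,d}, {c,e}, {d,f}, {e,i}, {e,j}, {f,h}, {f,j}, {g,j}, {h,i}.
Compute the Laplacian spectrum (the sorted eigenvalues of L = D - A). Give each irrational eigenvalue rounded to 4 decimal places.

[0, 2, 2, 2, 2, 2, 5, 5, 5, 5]

Reading degrees in the order [a, b, c, d, e, f, g, h, i, j] gives [3, 3, 3, 3, 3, 3, 3, 3, 3, 3]; set D = diag(3, 3, 3, 3, 3, 3, 3, 3, 3, 3) and form L = D - A. The multiplicity of 0 as a Laplacian eigenvalue equals the number of connected components. The eigenvalues sum to 30, which equals trace(L) = 2|E|.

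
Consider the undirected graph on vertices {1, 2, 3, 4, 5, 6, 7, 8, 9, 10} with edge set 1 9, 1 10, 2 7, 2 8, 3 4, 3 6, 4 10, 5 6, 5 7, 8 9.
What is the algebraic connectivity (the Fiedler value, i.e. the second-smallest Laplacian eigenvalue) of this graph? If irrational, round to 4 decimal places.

0.3820

Each diagonal entry of L is the vertex degree and each off-diagonal entry is -1 where an edge is present, 0 otherwise; in the order [1, 2, 3, 4, 5, 6, 7, 8, 9, 10] the diagonal is [2, 2, 2, 2, 2, 2, 2, 2, 2, 2]. The sorted Laplacian eigenvalues are [0, 0.3820, 0.3820, 1.3820, 1.3820, 2.6180, 2.6180, 3.6180, 3.6180, 4]; the algebraic connectivity is the second entry, 0.3820. There is one zero in the spectrum, matching the 1 component.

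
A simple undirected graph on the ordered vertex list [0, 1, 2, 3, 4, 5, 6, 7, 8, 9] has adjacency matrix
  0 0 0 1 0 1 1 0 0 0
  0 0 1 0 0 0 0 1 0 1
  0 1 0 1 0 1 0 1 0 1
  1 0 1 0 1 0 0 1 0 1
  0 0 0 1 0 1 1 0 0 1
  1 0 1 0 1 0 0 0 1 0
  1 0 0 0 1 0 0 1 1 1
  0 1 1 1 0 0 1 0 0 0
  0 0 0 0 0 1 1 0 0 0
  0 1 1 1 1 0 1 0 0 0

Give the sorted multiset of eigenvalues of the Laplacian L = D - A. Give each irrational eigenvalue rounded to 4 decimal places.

[0, 1.4623, 2.3518, 3.2854, 3.7736, 4.2024, 4.8898, 5.5979, 6.9191, 7.5178]

With the vertex order [0, 1, 2, 3, 4, 5, 6, 7, 8, 9], the degrees are [3, 3, 5, 5, 4, 4, 5, 4, 2, 5], giving D = diag(3, 3, 5, 5, 4, 4, 5, 4, 2, 5) and L = D - A. Since every row of L sums to 0, the all-ones vector is in the kernel and 0 is an eigenvalue. The single zero eigenvalue shows the graph is connected. By the matrix-tree theorem the graph has (1/10) * product of the nonzero eigenvalues = 25511 spanning trees.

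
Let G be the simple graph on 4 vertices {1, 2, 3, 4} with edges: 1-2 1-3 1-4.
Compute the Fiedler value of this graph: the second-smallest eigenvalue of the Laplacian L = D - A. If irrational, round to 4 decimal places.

1

Reading degrees in the order [1, 2, 3, 4] gives [3, 1, 1, 1]; set D = diag(3, 1, 1, 1) and form L = D - A. Computing the eigenvalues of L and sorting gives [0, 1, 1, 4]. The Fiedler value lambda_2 = 1 is strictly positive, so the graph is connected. The eigenvalues sum to 6, which equals trace(L) = 2|E|.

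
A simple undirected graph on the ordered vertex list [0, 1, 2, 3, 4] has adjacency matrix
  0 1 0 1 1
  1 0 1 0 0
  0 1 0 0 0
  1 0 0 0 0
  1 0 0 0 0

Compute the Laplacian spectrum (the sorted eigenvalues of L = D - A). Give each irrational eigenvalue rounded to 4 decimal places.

With the vertex order [0, 1, 2, 3, 4], the degrees are [3, 2, 1, 1, 1], giving D = diag(3, 2, 1, 1, 1) and L = D - A. Since every row of L sums to 0, the all-ones vector is in the kernel and 0 is an eigenvalue. The single zero eigenvalue shows the graph is connected. There is one zero in the spectrum, matching the 1 component.

[0, 0.5188, 1, 2.3111, 4.1701]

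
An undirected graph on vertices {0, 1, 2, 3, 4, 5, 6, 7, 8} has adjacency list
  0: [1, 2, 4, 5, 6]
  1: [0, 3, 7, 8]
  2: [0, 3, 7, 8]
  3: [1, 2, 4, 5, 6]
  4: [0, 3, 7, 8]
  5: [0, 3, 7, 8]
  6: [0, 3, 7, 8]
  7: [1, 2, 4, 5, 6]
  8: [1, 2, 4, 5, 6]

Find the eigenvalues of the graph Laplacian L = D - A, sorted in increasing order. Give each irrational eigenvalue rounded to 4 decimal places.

[0, 4, 4, 4, 4, 5, 5, 5, 9]

Reading degrees in the order [0, 1, 2, 3, 4, 5, 6, 7, 8] gives [5, 4, 4, 5, 4, 4, 4, 5, 5]; set D = diag(5, 4, 4, 5, 4, 4, 4, 5, 5) and form L = D - A. Diagonalising L (or applying a numerical eigensolver to the 9x9 matrix) gives the spectrum above. The largest eigenvalue, 9, is at most the vertex count 9. There is one zero in the spectrum, matching the 1 component.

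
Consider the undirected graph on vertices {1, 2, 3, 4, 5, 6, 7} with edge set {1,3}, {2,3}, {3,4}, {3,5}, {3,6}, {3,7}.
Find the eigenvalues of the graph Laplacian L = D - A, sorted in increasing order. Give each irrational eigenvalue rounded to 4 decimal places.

[0, 1, 1, 1, 1, 1, 7]

Each diagonal entry of L is the vertex degree and each off-diagonal entry is -1 where an edge is present, 0 otherwise; in the order [1, 2, 3, 4, 5, 6, 7] the diagonal is [1, 1, 6, 1, 1, 1, 1]. L is symmetric positive semidefinite, so every eigenvalue is real and nonnegative.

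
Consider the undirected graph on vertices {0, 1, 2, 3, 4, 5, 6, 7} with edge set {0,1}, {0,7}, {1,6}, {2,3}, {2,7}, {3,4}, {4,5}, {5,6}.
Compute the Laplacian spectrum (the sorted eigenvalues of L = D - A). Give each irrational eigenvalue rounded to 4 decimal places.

[0, 0.5858, 0.5858, 2, 2, 3.4142, 3.4142, 4]

Each diagonal entry of L is the vertex degree and each off-diagonal entry is -1 where an edge is present, 0 otherwise; in the order [0, 1, 2, 3, 4, 5, 6, 7] the diagonal is [2, 2, 2, 2, 2, 2, 2, 2]. Since every row of L sums to 0, the all-ones vector is in the kernel and 0 is an eigenvalue. The eigenvalues sum to 16, which equals trace(L) = 2|E|.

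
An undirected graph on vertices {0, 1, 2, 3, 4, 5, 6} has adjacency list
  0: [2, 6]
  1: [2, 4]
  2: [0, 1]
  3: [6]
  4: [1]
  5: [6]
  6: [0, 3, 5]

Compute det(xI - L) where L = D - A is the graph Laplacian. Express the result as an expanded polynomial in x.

Reading degrees in the order [0, 1, 2, 3, 4, 5, 6] gives [2, 2, 2, 1, 1, 1, 3]; set D = diag(2, 2, 2, 1, 1, 1, 3) and form L = D - A. Computing det(xI - L) by cofactor expansion (or equivalently via sum-over-permutations) gives x^7 - 12x^6 + 54x^5 - 114x^4 + 116x^3 - 52x^2 + 7x. The constant term is 0 because L is singular (the all-ones vector lies in its kernel). The largest eigenvalue, 4.2283, is at most the vertex count 7.

x^7 - 12x^6 + 54x^5 - 114x^4 + 116x^3 - 52x^2 + 7x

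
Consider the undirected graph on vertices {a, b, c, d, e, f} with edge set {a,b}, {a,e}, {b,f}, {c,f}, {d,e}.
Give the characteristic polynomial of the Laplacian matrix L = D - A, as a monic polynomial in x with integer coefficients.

Each diagonal entry of L is the vertex degree and each off-diagonal entry is -1 where an edge is present, 0 otherwise; in the order [a, b, c, d, e, f] the diagonal is [2, 2, 1, 1, 2, 2]. Computing det(xI - L) by cofactor expansion (or equivalently via sum-over-permutations) gives x^6 - 10x^5 + 36x^4 - 56x^3 + 35x^2 - 6x. Since p(0) = det(-L) = 0, x divides p(x). By the matrix-tree theorem the graph has (1/6) * product of the nonzero eigenvalues = 1 spanning tree.

x^6 - 10x^5 + 36x^4 - 56x^3 + 35x^2 - 6x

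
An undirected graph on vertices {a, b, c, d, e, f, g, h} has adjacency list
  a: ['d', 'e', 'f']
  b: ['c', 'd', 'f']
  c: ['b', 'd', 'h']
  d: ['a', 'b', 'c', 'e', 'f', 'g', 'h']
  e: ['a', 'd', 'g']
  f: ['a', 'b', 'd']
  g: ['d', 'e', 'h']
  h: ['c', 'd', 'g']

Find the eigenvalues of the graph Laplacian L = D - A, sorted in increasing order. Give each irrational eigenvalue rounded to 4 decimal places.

With the vertex order [a, b, c, d, e, f, g, h], the degrees are [3, 3, 3, 7, 3, 3, 3, 3], giving D = diag(3, 3, 3, 7, 3, 3, 3, 3) and L = D - A. The multiplicity of 0 as a Laplacian eigenvalue equals the number of connected components. The eigenvalues sum to 28, which equals trace(L) = 2|E|. There is one zero in the spectrum, matching the 1 component.

[0, 1.7530, 1.7530, 3.4450, 3.4450, 4.8019, 4.8019, 8]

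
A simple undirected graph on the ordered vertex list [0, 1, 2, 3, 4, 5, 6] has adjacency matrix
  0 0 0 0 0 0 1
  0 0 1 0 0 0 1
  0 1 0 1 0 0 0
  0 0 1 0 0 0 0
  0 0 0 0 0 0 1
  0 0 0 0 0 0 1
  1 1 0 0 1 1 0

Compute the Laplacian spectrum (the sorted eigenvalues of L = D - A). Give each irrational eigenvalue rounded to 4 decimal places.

Reading degrees in the order [0, 1, 2, 3, 4, 5, 6] gives [1, 2, 2, 1, 1, 1, 4]; set D = diag(1, 2, 2, 1, 1, 1, 4) and form L = D - A. Since every row of L sums to 0, the all-ones vector is in the kernel and 0 is an eigenvalue. By the matrix-tree theorem the graph has (1/7) * product of the nonzero eigenvalues = 1 spanning tree.

[0, 0.2955, 1, 1, 1.4911, 3.1169, 5.0965]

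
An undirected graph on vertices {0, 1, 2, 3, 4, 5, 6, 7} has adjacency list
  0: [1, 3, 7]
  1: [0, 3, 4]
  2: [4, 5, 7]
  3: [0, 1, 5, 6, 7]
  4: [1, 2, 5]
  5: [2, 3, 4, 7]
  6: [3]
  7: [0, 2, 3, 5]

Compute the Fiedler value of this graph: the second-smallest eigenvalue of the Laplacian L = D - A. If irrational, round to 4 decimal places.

Each diagonal entry of L is the vertex degree and each off-diagonal entry is -1 where an edge is present, 0 otherwise; in the order [0, 1, 2, 3, 4, 5, 6, 7] the diagonal is [3, 3, 3, 5, 3, 4, 1, 4]. The sorted Laplacian eigenvalues are [0, 0.8849, 1.8991, 2.6202, 4.2262, 4.5766, 5.4486, 6.3444]; the algebraic connectivity is the second entry, 0.8849. By the matrix-tree theorem the graph has (1/8) * product of the nonzero eigenvalues = 368 spanning trees.

0.8849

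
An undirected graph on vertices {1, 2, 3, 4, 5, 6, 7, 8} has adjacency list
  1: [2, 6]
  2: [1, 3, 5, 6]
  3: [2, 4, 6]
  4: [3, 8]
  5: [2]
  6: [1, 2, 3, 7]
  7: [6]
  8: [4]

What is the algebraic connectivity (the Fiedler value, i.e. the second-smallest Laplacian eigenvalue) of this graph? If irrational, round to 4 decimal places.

0.3636

Reading degrees in the order [1, 2, 3, 4, 5, 6, 7, 8] gives [2, 4, 3, 2, 1, 4, 1, 1]; set D = diag(2, 4, 3, 2, 1, 4, 1, 1) and form L = D - A. The sorted Laplacian eigenvalues are [0, 0.3636, 0.7639, 1.3478, 2, 3.2222, 5.0664, 5.2361]; the algebraic connectivity is the second entry, 0.3636. The largest eigenvalue, 5.2361, is at most the vertex count 8. There is one zero in the spectrum, matching the 1 component.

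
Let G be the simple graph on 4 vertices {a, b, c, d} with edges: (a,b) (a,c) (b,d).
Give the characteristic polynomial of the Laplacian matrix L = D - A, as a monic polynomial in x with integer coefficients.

Reading degrees in the order [a, b, c, d] gives [2, 2, 1, 1]; set D = diag(2, 2, 1, 1) and form L = D - A. L has integer entries, so p(x) = det(xI - L) has integer coefficients. Expanding the determinant yields x^4 - 6x^3 + 10x^2 - 4x. Since p(0) = det(-L) = 0, x divides p(x). By the matrix-tree theorem the graph has (1/4) * product of the nonzero eigenvalues = 1 spanning tree. The largest eigenvalue, 3.4142, is at most the vertex count 4.

x^4 - 6x^3 + 10x^2 - 4x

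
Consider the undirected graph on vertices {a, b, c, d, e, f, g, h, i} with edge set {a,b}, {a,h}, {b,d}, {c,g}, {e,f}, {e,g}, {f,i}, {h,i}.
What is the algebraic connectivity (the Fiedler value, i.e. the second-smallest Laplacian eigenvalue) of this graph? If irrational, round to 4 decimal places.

Each diagonal entry of L is the vertex degree and each off-diagonal entry is -1 where an edge is present, 0 otherwise; in the order [a, b, c, d, e, f, g, h, i] the diagonal is [2, 2, 1, 1, 2, 2, 2, 2, 2]. The smallest Laplacian eigenvalue is always 0. The next one, lambda_2 = 0.1206, measures how hard the graph is to disconnect: larger values mean better connectivity. The eigenvalues sum to 16, which equals trace(L) = 2|E|.

0.1206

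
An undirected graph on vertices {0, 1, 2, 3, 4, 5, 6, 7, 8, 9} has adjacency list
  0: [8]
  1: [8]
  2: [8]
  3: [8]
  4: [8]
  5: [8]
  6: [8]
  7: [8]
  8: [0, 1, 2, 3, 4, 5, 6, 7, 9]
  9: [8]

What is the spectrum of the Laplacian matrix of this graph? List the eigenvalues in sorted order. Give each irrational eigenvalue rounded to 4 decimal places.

Each diagonal entry of L is the vertex degree and each off-diagonal entry is -1 where an edge is present, 0 otherwise; in the order [0, 1, 2, 3, 4, 5, 6, 7, 8, 9] the diagonal is [1, 1, 1, 1, 1, 1, 1, 1, 9, 1]. The multiplicity of 0 as a Laplacian eigenvalue equals the number of connected components. The eigenvalues sum to 18, which equals trace(L) = 2|E|.

[0, 1, 1, 1, 1, 1, 1, 1, 1, 10]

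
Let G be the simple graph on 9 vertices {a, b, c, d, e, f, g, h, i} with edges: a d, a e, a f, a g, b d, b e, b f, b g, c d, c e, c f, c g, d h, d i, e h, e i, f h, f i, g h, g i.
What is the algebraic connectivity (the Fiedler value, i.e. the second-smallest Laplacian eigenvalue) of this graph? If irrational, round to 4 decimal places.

4

Each diagonal entry of L is the vertex degree and each off-diagonal entry is -1 where an edge is present, 0 otherwise; in the order [a, b, c, d, e, f, g, h, i] the diagonal is [4, 4, 4, 5, 5, 5, 5, 4, 4]. The sorted Laplacian eigenvalues are [0, 4, 4, 4, 4, 5, 5, 5, 9]; the algebraic connectivity is the second entry, 4. There is one zero in the spectrum, matching the 1 component.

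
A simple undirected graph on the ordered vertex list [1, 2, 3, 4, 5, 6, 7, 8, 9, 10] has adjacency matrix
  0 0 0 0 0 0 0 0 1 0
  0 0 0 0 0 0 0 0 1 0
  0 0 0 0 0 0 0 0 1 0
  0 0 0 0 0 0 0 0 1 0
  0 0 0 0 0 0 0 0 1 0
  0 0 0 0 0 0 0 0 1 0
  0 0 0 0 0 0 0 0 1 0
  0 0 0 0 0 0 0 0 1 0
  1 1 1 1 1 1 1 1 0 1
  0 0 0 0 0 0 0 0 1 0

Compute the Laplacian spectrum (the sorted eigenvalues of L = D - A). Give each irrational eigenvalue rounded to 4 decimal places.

With the vertex order [1, 2, 3, 4, 5, 6, 7, 8, 9, 10], the degrees are [1, 1, 1, 1, 1, 1, 1, 1, 9, 1], giving D = diag(1, 1, 1, 1, 1, 1, 1, 1, 9, 1) and L = D - A. The multiplicity of 0 as a Laplacian eigenvalue equals the number of connected components. By the matrix-tree theorem the graph has (1/10) * product of the nonzero eigenvalues = 1 spanning tree. The largest eigenvalue, 10, is at most the vertex count 10.

[0, 1, 1, 1, 1, 1, 1, 1, 1, 10]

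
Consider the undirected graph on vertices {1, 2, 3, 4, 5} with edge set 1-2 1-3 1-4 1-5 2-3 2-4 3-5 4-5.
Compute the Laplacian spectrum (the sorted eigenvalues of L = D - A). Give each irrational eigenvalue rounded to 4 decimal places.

[0, 3, 3, 5, 5]

Reading degrees in the order [1, 2, 3, 4, 5] gives [4, 3, 3, 3, 3]; set D = diag(4, 3, 3, 3, 3) and form L = D - A. Diagonalising L (or applying a numerical eigensolver to the 5x5 matrix) gives the spectrum above. The largest eigenvalue, 5, is at most the vertex count 5. By the matrix-tree theorem the graph has (1/5) * product of the nonzero eigenvalues = 45 spanning trees.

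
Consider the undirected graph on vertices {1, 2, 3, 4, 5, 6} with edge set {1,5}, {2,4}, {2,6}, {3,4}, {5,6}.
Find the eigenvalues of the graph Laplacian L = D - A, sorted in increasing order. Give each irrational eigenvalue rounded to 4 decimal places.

[0, 0.2679, 1, 2, 3, 3.7321]

Reading degrees in the order [1, 2, 3, 4, 5, 6] gives [1, 2, 1, 2, 2, 2]; set D = diag(1, 2, 1, 2, 2, 2) and form L = D - A. Diagonalising L (or applying a numerical eigensolver to the 6x6 matrix) gives the spectrum above. The single zero eigenvalue shows the graph is connected. There is one zero in the spectrum, matching the 1 component.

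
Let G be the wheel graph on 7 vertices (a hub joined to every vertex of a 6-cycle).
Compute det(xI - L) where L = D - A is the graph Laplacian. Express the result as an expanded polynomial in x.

The graph has 7 vertices and degree multiset [6, 3, 3, 3, 3, 3, 3]; D is the diagonal matrix of degrees and L = D - A. Computing det(xI - L) by cofactor expansion (or equivalently via sum-over-permutations) gives x^7 - 24x^6 + 231x^5 - 1140x^4 + 3036x^3 - 4128x^2 + 2240x. Since p(0) = det(-L) = 0, x divides p(x). By the matrix-tree theorem the graph has (1/7) * product of the nonzero eigenvalues = 320 spanning trees. The largest eigenvalue, 7, is at most the vertex count 7.

x^7 - 24x^6 + 231x^5 - 1140x^4 + 3036x^3 - 4128x^2 + 2240x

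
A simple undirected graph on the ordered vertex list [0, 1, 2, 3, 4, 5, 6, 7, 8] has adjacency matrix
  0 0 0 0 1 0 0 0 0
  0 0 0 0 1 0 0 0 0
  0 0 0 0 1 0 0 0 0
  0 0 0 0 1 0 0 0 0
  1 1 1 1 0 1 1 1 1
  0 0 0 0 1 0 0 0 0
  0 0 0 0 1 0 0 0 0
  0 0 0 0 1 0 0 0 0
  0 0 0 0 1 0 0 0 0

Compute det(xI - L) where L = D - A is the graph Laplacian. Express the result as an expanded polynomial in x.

Each diagonal entry of L is the vertex degree and each off-diagonal entry is -1 where an edge is present, 0 otherwise; in the order [0, 1, 2, 3, 4, 5, 6, 7, 8] the diagonal is [1, 1, 1, 1, 8, 1, 1, 1, 1]. L has integer entries, so p(x) = det(xI - L) has integer coefficients. Expanding the determinant yields x^9 - 16x^8 + 84x^7 - 224x^6 + 350x^5 - 336x^4 + 196x^3 - 64x^2 + 9x. The constant term is 0 because L is singular (the all-ones vector lies in its kernel). The largest eigenvalue, 9, is at most the vertex count 9.

x^9 - 16x^8 + 84x^7 - 224x^6 + 350x^5 - 336x^4 + 196x^3 - 64x^2 + 9x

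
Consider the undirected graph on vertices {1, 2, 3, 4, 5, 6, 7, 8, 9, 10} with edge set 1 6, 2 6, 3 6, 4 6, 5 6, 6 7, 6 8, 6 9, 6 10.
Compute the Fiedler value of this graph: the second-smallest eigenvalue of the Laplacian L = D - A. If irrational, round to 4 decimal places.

Reading degrees in the order [1, 2, 3, 4, 5, 6, 7, 8, 9, 10] gives [1, 1, 1, 1, 1, 9, 1, 1, 1, 1]; set D = diag(1, 1, 1, 1, 1, 9, 1, 1, 1, 1) and form L = D - A. The sorted Laplacian eigenvalues are [0, 1, 1, 1, 1, 1, 1, 1, 1, 10]; the algebraic connectivity is the second entry, 1. By the matrix-tree theorem the graph has (1/10) * product of the nonzero eigenvalues = 1 spanning tree. The eigenvalues sum to 18, which equals trace(L) = 2|E|.

1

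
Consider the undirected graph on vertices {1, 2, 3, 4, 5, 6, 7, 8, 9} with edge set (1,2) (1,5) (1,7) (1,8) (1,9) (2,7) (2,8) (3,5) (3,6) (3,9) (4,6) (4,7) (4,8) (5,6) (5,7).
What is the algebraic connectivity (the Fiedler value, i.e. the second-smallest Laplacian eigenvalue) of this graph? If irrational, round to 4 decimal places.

With the vertex order [1, 2, 3, 4, 5, 6, 7, 8, 9], the degrees are [5, 3, 3, 3, 4, 3, 4, 3, 2], giving D = diag(5, 3, 3, 3, 4, 3, 4, 3, 2) and L = D - A. Computing the eigenvalues of L and sorting gives [0, 1.2196, 1.7742, 2.7839, 3.4124, 4.1281, 4.3873, 5.9209, 6.3737]. The Fiedler value lambda_2 = 1.2196 is strictly positive, so the graph is connected. There is one zero in the spectrum, matching the 1 component.

1.2196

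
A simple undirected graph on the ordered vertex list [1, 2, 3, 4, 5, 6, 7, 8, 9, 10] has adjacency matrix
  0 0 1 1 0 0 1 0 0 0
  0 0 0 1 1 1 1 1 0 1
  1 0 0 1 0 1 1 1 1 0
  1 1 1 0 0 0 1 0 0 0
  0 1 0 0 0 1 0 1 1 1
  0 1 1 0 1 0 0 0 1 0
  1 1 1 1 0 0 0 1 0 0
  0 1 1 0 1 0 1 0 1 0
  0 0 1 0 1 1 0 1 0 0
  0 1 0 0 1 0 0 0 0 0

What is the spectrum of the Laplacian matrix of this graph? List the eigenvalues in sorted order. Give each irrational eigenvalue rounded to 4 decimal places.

With the vertex order [1, 2, 3, 4, 5, 6, 7, 8, 9, 10], the degrees are [3, 6, 6, 4, 5, 4, 5, 5, 4, 2], giving D = diag(3, 6, 6, 4, 5, 4, 5, 5, 4, 2) and L = D - A. Diagonalising L (or applying a numerical eigensolver to the 10x10 matrix) gives the spectrum above. By the matrix-tree theorem the graph has (1/10) * product of the nonzero eigenvalues = 55781 spanning trees.

[0, 1.4401, 2.2190, 4.0302, 4.3167, 5, 5.5484, 6.5349, 6.9703, 7.9405]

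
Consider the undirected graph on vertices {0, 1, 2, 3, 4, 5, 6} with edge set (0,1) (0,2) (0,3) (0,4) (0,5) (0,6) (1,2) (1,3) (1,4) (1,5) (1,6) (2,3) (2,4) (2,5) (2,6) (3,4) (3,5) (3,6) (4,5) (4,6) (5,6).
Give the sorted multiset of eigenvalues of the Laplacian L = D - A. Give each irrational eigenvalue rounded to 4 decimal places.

Each diagonal entry of L is the vertex degree and each off-diagonal entry is -1 where an edge is present, 0 otherwise; in the order [0, 1, 2, 3, 4, 5, 6] the diagonal is [6, 6, 6, 6, 6, 6, 6]. Diagonalising L (or applying a numerical eigensolver to the 7x7 matrix) gives the spectrum above. The single zero eigenvalue shows the graph is connected. There is one zero in the spectrum, matching the 1 component. By the matrix-tree theorem the graph has (1/7) * product of the nonzero eigenvalues = 16807 spanning trees.

[0, 7, 7, 7, 7, 7, 7]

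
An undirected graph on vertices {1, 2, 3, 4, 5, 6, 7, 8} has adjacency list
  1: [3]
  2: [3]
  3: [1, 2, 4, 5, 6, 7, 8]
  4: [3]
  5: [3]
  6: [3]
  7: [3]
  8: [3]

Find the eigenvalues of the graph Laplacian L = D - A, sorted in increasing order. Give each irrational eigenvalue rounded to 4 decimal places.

Each diagonal entry of L is the vertex degree and each off-diagonal entry is -1 where an edge is present, 0 otherwise; in the order [1, 2, 3, 4, 5, 6, 7, 8] the diagonal is [1, 1, 7, 1, 1, 1, 1, 1]. L is symmetric positive semidefinite, so every eigenvalue is real and nonnegative. The largest eigenvalue, 8, is at most the vertex count 8. By the matrix-tree theorem the graph has (1/8) * product of the nonzero eigenvalues = 1 spanning tree.

[0, 1, 1, 1, 1, 1, 1, 8]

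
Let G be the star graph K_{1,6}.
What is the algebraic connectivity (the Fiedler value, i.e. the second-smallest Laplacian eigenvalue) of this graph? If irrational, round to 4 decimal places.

1

The graph has 7 vertices and degree multiset [6, 1, 1, 1, 1, 1, 1]; D is the diagonal matrix of degrees and L = D - A. Computing the eigenvalues of L and sorting gives [0, 1, 1, 1, 1, 1, 7]. The Fiedler value lambda_2 = 1 is strictly positive, so the graph is connected. The eigenvalues sum to 12, which equals trace(L) = 2|E|.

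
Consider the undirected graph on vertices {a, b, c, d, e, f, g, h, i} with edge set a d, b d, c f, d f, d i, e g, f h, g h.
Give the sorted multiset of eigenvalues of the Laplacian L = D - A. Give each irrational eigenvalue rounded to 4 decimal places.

Each diagonal entry of L is the vertex degree and each off-diagonal entry is -1 where an edge is present, 0 otherwise; in the order [a, b, c, d, e, f, g, h, i] the diagonal is [1, 1, 1, 4, 1, 3, 2, 2, 1]. Diagonalising L (or applying a numerical eigensolver to the 9x9 matrix) gives the spectrum above. The single zero eigenvalue shows the graph is connected. The largest eigenvalue, 5.2842, is at most the vertex count 9.

[0, 0.2022, 0.5693, 1, 1, 1.4124, 2.8273, 3.7046, 5.2842]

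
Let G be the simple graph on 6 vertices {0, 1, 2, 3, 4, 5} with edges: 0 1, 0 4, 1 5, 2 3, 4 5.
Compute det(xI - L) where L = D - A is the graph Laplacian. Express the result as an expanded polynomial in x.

Reading degrees in the order [0, 1, 2, 3, 4, 5] gives [2, 2, 1, 1, 2, 2]; set D = diag(2, 2, 1, 1, 2, 2) and form L = D - A. Computing det(xI - L) by cofactor expansion (or equivalently via sum-over-permutations) gives x^6 - 10x^5 + 36x^4 - 56x^3 + 32x^2. The coefficient of x^5 equals -trace(L) = -10, matching the sum of degrees.

x^6 - 10x^5 + 36x^4 - 56x^3 + 32x^2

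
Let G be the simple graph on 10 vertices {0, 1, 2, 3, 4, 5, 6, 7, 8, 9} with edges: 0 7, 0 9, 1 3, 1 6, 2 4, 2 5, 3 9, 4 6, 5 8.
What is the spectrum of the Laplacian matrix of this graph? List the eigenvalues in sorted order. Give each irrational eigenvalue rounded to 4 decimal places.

[0, 0.0979, 0.3820, 0.8244, 1.3820, 2, 2.6180, 3.1756, 3.6180, 3.9021]

Reading degrees in the order [0, 1, 2, 3, 4, 5, 6, 7, 8, 9] gives [2, 2, 2, 2, 2, 2, 2, 1, 1, 2]; set D = diag(2, 2, 2, 2, 2, 2, 2, 1, 1, 2) and form L = D - A. The multiplicity of 0 as a Laplacian eigenvalue equals the number of connected components. The single zero eigenvalue shows the graph is connected. By the matrix-tree theorem the graph has (1/10) * product of the nonzero eigenvalues = 1 spanning tree. The largest eigenvalue, 3.9021, is at most the vertex count 10.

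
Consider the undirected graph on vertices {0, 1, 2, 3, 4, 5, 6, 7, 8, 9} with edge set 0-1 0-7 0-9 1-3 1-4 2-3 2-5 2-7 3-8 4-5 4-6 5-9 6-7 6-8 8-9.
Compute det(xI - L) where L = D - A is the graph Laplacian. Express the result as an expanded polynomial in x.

x^10 - 30x^9 + 390x^8 - 2880x^7 + 13305x^6 - 39882x^5 + 77640x^4 - 94800x^3 + 66000x^2 - 20000x

Reading degrees in the order [0, 1, 2, 3, 4, 5, 6, 7, 8, 9] gives [3, 3, 3, 3, 3, 3, 3, 3, 3, 3]; set D = diag(3, 3, 3, 3, 3, 3, 3, 3, 3, 3) and form L = D - A. L has integer entries, so p(x) = det(xI - L) has integer coefficients. Expanding the determinant yields x^10 - 30x^9 + 390x^8 - 2880x^7 + 13305x^6 - 39882x^5 + 77640x^4 - 94800x^3 + 66000x^2 - 20000x. The coefficient of x^9 equals -trace(L) = -30, matching the sum of degrees. The eigenvalues sum to 30, which equals trace(L) = 2|E|.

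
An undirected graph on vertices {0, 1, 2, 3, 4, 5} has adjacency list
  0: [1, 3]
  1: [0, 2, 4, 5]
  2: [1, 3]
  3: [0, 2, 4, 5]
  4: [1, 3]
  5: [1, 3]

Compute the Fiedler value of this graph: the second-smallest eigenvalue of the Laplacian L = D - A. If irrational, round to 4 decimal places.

Each diagonal entry of L is the vertex degree and each off-diagonal entry is -1 where an edge is present, 0 otherwise; in the order [0, 1, 2, 3, 4, 5] the diagonal is [2, 4, 2, 4, 2, 2]. The sorted Laplacian eigenvalues are [0, 2, 2, 2, 4, 6]; the algebraic connectivity is the second entry, 2. The eigenvalues sum to 16, which equals trace(L) = 2|E|.

2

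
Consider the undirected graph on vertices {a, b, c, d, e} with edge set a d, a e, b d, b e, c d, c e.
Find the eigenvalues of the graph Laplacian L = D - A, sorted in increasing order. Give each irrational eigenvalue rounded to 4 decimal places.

Each diagonal entry of L is the vertex degree and each off-diagonal entry is -1 where an edge is present, 0 otherwise; in the order [a, b, c, d, e] the diagonal is [2, 2, 2, 3, 3]. L is symmetric positive semidefinite, so every eigenvalue is real and nonnegative. The single zero eigenvalue shows the graph is connected. The largest eigenvalue, 5, is at most the vertex count 5.

[0, 2, 2, 3, 5]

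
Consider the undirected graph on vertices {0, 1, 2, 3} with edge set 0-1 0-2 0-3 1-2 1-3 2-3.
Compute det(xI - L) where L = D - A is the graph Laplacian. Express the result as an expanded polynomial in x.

Reading degrees in the order [0, 1, 2, 3] gives [3, 3, 3, 3]; set D = diag(3, 3, 3, 3) and form L = D - A. The eigenvalues of L are [0, 4, 4, 4]; the characteristic polynomial is the product of (x - lambda_i), which multiplies out to x^4 - 12x^3 + 48x^2 - 64x. The coefficient of x^3 equals -trace(L) = -12, matching the sum of degrees. The largest eigenvalue, 4, is at most the vertex count 4. The eigenvalues sum to 12, which equals trace(L) = 2|E|.

x^4 - 12x^3 + 48x^2 - 64x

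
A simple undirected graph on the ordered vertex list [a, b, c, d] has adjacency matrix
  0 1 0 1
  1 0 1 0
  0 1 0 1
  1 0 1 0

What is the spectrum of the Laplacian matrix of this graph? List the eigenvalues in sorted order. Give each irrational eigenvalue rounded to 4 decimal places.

Each diagonal entry of L is the vertex degree and each off-diagonal entry is -1 where an edge is present, 0 otherwise; in the order [a, b, c, d] the diagonal is [2, 2, 2, 2]. L is symmetric positive semidefinite, so every eigenvalue is real and nonnegative. The single zero eigenvalue shows the graph is connected. The largest eigenvalue, 4, is at most the vertex count 4. By the matrix-tree theorem the graph has (1/4) * product of the nonzero eigenvalues = 4 spanning trees.

[0, 2, 2, 4]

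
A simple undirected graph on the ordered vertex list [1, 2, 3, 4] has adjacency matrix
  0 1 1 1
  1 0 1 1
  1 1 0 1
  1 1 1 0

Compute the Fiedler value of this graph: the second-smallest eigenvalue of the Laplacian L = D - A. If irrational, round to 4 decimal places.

Reading degrees in the order [1, 2, 3, 4] gives [3, 3, 3, 3]; set D = diag(3, 3, 3, 3) and form L = D - A. The sorted Laplacian eigenvalues are [0, 4, 4, 4]; the algebraic connectivity is the second entry, 4.

4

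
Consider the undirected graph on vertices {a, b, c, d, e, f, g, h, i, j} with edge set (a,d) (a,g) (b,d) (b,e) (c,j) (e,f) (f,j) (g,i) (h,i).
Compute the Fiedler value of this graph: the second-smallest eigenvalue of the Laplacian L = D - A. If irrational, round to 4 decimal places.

With the vertex order [a, b, c, d, e, f, g, h, i, j], the degrees are [2, 2, 1, 2, 2, 2, 2, 1, 2, 2], giving D = diag(2, 2, 1, 2, 2, 2, 2, 1, 2, 2) and L = D - A. The smallest Laplacian eigenvalue is always 0. The next one, lambda_2 = 0.0979, measures how hard the graph is to disconnect: larger values mean better connectivity. The eigenvalues sum to 18, which equals trace(L) = 2|E|.

0.0979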